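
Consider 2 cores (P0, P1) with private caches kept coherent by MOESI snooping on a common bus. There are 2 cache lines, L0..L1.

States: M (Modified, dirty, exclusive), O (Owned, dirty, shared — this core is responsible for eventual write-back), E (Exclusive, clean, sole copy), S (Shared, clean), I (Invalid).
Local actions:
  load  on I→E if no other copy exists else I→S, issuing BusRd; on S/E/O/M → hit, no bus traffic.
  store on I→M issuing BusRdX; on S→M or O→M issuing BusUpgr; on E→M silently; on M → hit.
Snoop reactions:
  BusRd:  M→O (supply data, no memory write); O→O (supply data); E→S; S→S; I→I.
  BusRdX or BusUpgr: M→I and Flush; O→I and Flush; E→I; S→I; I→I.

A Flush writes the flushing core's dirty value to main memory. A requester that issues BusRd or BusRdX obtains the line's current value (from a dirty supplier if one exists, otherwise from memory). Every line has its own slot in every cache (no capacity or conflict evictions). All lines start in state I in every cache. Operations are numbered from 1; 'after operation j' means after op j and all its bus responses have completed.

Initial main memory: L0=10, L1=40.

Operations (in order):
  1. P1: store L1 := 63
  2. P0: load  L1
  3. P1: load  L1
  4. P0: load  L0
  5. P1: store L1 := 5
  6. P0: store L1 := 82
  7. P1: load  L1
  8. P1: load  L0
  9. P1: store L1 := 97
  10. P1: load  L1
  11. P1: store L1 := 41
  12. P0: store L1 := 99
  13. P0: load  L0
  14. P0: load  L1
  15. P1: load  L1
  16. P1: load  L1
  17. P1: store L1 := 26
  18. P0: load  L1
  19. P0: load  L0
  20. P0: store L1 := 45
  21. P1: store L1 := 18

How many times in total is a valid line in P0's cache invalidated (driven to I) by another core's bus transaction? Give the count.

invalidations = 4

  op1 P1: store L1 := 63 → I/M on L1; bus BusRdX; mem=40
  op2 P0: load  L1 → S/O on L1; bus BusRd; mem=40
  op3 P1: load  L1 → S/O on L1; bus (none); mem=40
  op4 P0: load  L0 → E/I on L0; bus BusRd; mem=10
  op5 P1: store L1 := 5 → I/M on L1; bus BusUpgr; mem=40
  op6 P0: store L1 := 82 → M/I on L1; bus BusRdX Flush; mem=5
  op7 P1: load  L1 → O/S on L1; bus BusRd; mem=5
  op8 P1: load  L0 → S/S on L0; bus BusRd; mem=10
  op9 P1: store L1 := 97 → I/M on L1; bus BusUpgr Flush; mem=82
  op10 P1: load  L1 → I/M on L1; bus (none); mem=82
  op11 P1: store L1 := 41 → I/M on L1; bus (none); mem=82
  op12 P0: store L1 := 99 → M/I on L1; bus BusRdX Flush; mem=41
  op13 P0: load  L0 → S/S on L0; bus (none); mem=10
  op14 P0: load  L1 → M/I on L1; bus (none); mem=41
  op15 P1: load  L1 → O/S on L1; bus BusRd; mem=41
  op16 P1: load  L1 → O/S on L1; bus (none); mem=41
  op17 P1: store L1 := 26 → I/M on L1; bus BusUpgr Flush; mem=99
  op18 P0: load  L1 → S/O on L1; bus BusRd; mem=99
  op19 P0: load  L0 → S/S on L0; bus (none); mem=10
  op20 P0: store L1 := 45 → M/I on L1; bus BusUpgr Flush; mem=26
  op21 P1: store L1 := 18 → I/M on L1; bus BusRdX Flush; mem=45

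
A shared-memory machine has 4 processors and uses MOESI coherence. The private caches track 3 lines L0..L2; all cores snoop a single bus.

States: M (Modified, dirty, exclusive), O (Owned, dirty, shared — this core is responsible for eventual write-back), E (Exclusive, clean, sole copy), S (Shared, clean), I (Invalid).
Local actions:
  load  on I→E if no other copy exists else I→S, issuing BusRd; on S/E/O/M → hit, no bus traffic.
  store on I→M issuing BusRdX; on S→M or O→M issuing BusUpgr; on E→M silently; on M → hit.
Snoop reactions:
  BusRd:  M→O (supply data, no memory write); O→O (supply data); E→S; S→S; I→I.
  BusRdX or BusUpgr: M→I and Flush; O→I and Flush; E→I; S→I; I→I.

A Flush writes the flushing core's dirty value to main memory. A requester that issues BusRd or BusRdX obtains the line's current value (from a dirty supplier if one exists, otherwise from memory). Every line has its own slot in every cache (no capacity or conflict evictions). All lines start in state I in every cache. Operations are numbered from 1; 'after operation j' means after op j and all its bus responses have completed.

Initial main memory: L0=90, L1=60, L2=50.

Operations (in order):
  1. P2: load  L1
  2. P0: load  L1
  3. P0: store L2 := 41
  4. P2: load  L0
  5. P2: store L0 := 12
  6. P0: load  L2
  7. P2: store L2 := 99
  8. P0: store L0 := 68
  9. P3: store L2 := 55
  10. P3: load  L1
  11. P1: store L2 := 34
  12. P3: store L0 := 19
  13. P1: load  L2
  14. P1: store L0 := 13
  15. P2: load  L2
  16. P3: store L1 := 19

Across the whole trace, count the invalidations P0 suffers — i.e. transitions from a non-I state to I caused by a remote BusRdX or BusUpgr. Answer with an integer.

step 1: P2: load  L1  ⟶  IIEI  (L1)  txn=BusRd  M[L1]=60
step 2: P0: load  L1  ⟶  SISI  (L1)  txn=BusRd  M[L1]=60
step 3: P0: store L2 := 41  ⟶  MIII  (L2)  txn=BusRdX  M[L2]=50
step 4: P2: load  L0  ⟶  IIEI  (L0)  txn=BusRd  M[L0]=90
step 5: P2: store L0 := 12  ⟶  IIMI  (L0)  txn=∅  M[L0]=90
step 6: P0: load  L2  ⟶  MIII  (L2)  txn=∅  M[L2]=50
step 7: P2: store L2 := 99  ⟶  IIMI  (L2)  txn=BusRdX+Flush  M[L2]=41
step 8: P0: store L0 := 68  ⟶  MIII  (L0)  txn=BusRdX+Flush  M[L0]=12
step 9: P3: store L2 := 55  ⟶  IIIM  (L2)  txn=BusRdX+Flush  M[L2]=99
step 10: P3: load  L1  ⟶  SISS  (L1)  txn=BusRd  M[L1]=60
step 11: P1: store L2 := 34  ⟶  IMII  (L2)  txn=BusRdX+Flush  M[L2]=55
step 12: P3: store L0 := 19  ⟶  IIIM  (L0)  txn=BusRdX+Flush  M[L0]=68
step 13: P1: load  L2  ⟶  IMII  (L2)  txn=∅  M[L2]=55
step 14: P1: store L0 := 13  ⟶  IMII  (L0)  txn=BusRdX+Flush  M[L0]=19
step 15: P2: load  L2  ⟶  IOSI  (L2)  txn=BusRd  M[L2]=55
step 16: P3: store L1 := 19  ⟶  IIIM  (L1)  txn=BusUpgr  M[L1]=60

invalidations = 3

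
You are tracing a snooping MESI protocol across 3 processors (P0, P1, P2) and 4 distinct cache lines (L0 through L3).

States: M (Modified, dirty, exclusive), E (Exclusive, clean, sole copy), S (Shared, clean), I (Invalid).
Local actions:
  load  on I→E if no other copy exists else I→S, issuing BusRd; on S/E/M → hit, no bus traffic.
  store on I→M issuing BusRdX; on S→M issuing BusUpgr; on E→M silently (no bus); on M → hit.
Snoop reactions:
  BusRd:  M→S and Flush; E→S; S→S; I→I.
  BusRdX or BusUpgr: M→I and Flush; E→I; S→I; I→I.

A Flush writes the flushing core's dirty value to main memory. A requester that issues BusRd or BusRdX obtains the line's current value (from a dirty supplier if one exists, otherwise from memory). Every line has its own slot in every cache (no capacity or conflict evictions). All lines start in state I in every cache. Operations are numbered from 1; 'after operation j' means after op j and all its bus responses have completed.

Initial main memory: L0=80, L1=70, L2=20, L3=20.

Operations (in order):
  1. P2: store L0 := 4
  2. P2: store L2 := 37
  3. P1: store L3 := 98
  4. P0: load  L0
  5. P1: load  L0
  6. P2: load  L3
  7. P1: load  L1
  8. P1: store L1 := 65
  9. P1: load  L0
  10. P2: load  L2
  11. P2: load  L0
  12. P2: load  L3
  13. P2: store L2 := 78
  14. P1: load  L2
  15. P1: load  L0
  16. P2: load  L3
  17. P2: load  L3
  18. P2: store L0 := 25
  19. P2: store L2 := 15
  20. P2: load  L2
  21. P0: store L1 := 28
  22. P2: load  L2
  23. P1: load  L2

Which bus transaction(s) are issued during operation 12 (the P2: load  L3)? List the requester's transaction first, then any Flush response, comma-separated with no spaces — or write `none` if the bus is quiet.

  op1 P2: store L0 := 4 → I/I/M on L0; bus BusRdX; mem=80
  op2 P2: store L2 := 37 → I/I/M on L2; bus BusRdX; mem=20
  op3 P1: store L3 := 98 → I/M/I on L3; bus BusRdX; mem=20
  op4 P0: load  L0 → S/I/S on L0; bus BusRd Flush; mem=4
  op5 P1: load  L0 → S/S/S on L0; bus BusRd; mem=4
  op6 P2: load  L3 → I/S/S on L3; bus BusRd Flush; mem=98
  op7 P1: load  L1 → I/E/I on L1; bus BusRd; mem=70
  op8 P1: store L1 := 65 → I/M/I on L1; bus (none); mem=70
  op9 P1: load  L0 → S/S/S on L0; bus (none); mem=4
  op10 P2: load  L2 → I/I/M on L2; bus (none); mem=20
  op11 P2: load  L0 → S/S/S on L0; bus (none); mem=4
  op12 P2: load  L3 → I/S/S on L3; bus (none); mem=98
  op13 P2: store L2 := 78 → I/I/M on L2; bus (none); mem=20
  op14 P1: load  L2 → I/S/S on L2; bus BusRd Flush; mem=78
  op15 P1: load  L0 → S/S/S on L0; bus (none); mem=4
  op16 P2: load  L3 → I/S/S on L3; bus (none); mem=98
  op17 P2: load  L3 → I/S/S on L3; bus (none); mem=98
  op18 P2: store L0 := 25 → I/I/M on L0; bus BusUpgr; mem=4
  op19 P2: store L2 := 15 → I/I/M on L2; bus BusUpgr; mem=78
  op20 P2: load  L2 → I/I/M on L2; bus (none); mem=78
  op21 P0: store L1 := 28 → M/I/I on L1; bus BusRdX Flush; mem=65
  op22 P2: load  L2 → I/I/M on L2; bus (none); mem=78
  op23 P1: load  L2 → I/S/S on L2; bus BusRd Flush; mem=15

bus = none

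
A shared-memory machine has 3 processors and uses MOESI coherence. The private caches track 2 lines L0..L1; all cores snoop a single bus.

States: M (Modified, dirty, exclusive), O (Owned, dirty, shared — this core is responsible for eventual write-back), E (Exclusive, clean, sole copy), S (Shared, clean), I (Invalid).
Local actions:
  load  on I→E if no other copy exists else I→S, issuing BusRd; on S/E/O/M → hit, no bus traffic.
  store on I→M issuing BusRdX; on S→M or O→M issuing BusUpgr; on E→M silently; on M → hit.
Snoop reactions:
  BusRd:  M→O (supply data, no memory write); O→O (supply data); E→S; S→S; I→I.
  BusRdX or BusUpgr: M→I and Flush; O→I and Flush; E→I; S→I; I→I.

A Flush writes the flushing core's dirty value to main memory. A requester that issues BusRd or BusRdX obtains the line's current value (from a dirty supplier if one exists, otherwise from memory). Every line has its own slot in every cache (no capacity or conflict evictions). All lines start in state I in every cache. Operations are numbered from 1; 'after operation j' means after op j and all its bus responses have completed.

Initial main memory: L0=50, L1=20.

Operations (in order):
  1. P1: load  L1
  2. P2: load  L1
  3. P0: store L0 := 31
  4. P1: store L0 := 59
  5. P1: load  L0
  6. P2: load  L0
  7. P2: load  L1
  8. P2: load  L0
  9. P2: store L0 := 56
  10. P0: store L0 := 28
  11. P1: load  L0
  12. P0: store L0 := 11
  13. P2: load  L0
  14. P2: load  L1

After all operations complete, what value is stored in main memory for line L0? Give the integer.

memory[L0] = 56

[1] P1: load  L1 | P0:I, P1:E(20), P2:I | bus: BusRd
[2] P2: load  L1 | P0:I, P1:S(20), P2:S(20) | bus: BusRd
[3] P0: store L0 := 31 | P0:M(31), P1:I, P2:I | bus: BusRdX
[4] P1: store L0 := 59 | P0:I, P1:M(59), P2:I | bus: BusRdX,Flush
[5] P1: load  L0 | P0:I, P1:M(59), P2:I | bus: none
[6] P2: load  L0 | P0:I, P1:O(59), P2:S(59) | bus: BusRd
[7] P2: load  L1 | P0:I, P1:S(20), P2:S(20) | bus: none
[8] P2: load  L0 | P0:I, P1:O(59), P2:S(59) | bus: none
[9] P2: store L0 := 56 | P0:I, P1:I, P2:M(56) | bus: BusUpgr,Flush
[10] P0: store L0 := 28 | P0:M(28), P1:I, P2:I | bus: BusRdX,Flush
[11] P1: load  L0 | P0:O(28), P1:S(28), P2:I | bus: BusRd
[12] P0: store L0 := 11 | P0:M(11), P1:I, P2:I | bus: BusUpgr
[13] P2: load  L0 | P0:O(11), P1:I, P2:S(11) | bus: BusRd
[14] P2: load  L1 | P0:I, P1:S(20), P2:S(20) | bus: none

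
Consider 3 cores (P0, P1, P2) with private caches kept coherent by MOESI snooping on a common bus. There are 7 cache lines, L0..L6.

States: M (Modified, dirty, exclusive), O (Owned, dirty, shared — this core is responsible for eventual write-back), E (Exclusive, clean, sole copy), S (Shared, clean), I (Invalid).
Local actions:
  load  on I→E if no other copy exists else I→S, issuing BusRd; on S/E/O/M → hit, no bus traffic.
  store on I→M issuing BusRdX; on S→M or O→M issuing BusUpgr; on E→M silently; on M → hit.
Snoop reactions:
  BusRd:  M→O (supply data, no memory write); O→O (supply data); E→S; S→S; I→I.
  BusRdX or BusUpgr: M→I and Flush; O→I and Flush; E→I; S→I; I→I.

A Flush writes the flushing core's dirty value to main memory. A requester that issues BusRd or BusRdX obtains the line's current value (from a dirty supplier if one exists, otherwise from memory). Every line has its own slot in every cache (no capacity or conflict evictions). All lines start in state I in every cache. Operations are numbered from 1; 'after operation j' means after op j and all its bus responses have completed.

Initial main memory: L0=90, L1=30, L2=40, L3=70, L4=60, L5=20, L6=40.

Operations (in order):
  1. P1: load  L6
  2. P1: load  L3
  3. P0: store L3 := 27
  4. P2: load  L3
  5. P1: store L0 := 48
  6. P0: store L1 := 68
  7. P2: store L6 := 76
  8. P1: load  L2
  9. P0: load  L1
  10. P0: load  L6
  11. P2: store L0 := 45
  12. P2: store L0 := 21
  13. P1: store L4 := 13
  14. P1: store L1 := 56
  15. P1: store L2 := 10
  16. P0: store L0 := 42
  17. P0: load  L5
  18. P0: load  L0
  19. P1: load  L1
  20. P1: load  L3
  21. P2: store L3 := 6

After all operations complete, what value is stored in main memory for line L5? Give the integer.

  op1 P1: load  L6 → I/E/I on L6; bus BusRd; mem=40
  op2 P1: load  L3 → I/E/I on L3; bus BusRd; mem=70
  op3 P0: store L3 := 27 → M/I/I on L3; bus BusRdX; mem=70
  op4 P2: load  L3 → O/I/S on L3; bus BusRd; mem=70
  op5 P1: store L0 := 48 → I/M/I on L0; bus BusRdX; mem=90
  op6 P0: store L1 := 68 → M/I/I on L1; bus BusRdX; mem=30
  op7 P2: store L6 := 76 → I/I/M on L6; bus BusRdX; mem=40
  op8 P1: load  L2 → I/E/I on L2; bus BusRd; mem=40
  op9 P0: load  L1 → M/I/I on L1; bus (none); mem=30
  op10 P0: load  L6 → S/I/O on L6; bus BusRd; mem=40
  op11 P2: store L0 := 45 → I/I/M on L0; bus BusRdX Flush; mem=48
  op12 P2: store L0 := 21 → I/I/M on L0; bus (none); mem=48
  op13 P1: store L4 := 13 → I/M/I on L4; bus BusRdX; mem=60
  op14 P1: store L1 := 56 → I/M/I on L1; bus BusRdX Flush; mem=68
  op15 P1: store L2 := 10 → I/M/I on L2; bus (none); mem=40
  op16 P0: store L0 := 42 → M/I/I on L0; bus BusRdX Flush; mem=21
  op17 P0: load  L5 → E/I/I on L5; bus BusRd; mem=20
  op18 P0: load  L0 → M/I/I on L0; bus (none); mem=21
  op19 P1: load  L1 → I/M/I on L1; bus (none); mem=68
  op20 P1: load  L3 → O/S/S on L3; bus BusRd; mem=70
  op21 P2: store L3 := 6 → I/I/M on L3; bus BusUpgr Flush; mem=27

memory[L5] = 20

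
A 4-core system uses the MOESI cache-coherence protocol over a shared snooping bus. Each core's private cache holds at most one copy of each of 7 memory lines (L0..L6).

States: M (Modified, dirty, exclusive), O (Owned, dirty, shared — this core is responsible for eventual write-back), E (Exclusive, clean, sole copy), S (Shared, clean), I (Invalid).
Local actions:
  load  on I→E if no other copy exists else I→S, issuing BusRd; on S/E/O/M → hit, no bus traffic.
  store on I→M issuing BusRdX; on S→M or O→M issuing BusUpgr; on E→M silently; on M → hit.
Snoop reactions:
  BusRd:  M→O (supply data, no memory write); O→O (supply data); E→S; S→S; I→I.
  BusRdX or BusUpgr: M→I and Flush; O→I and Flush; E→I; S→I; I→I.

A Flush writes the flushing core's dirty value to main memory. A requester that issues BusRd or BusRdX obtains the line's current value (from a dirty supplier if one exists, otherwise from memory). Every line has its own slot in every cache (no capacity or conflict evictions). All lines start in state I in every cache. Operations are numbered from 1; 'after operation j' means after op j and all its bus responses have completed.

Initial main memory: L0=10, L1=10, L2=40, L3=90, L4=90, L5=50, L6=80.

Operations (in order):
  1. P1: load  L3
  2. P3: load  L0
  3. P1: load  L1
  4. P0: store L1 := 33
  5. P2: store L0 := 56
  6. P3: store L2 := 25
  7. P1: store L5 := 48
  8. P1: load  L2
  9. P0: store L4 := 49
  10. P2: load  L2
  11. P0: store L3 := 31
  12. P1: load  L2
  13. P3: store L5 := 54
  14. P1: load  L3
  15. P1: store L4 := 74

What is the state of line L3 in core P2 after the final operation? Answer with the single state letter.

[1] P1: load  L3 | P0:I, P1:E(90), P2:I, P3:I | bus: BusRd
[2] P3: load  L0 | P0:I, P1:I, P2:I, P3:E(10) | bus: BusRd
[3] P1: load  L1 | P0:I, P1:E(10), P2:I, P3:I | bus: BusRd
[4] P0: store L1 := 33 | P0:M(33), P1:I, P2:I, P3:I | bus: BusRdX
[5] P2: store L0 := 56 | P0:I, P1:I, P2:M(56), P3:I | bus: BusRdX
[6] P3: store L2 := 25 | P0:I, P1:I, P2:I, P3:M(25) | bus: BusRdX
[7] P1: store L5 := 48 | P0:I, P1:M(48), P2:I, P3:I | bus: BusRdX
[8] P1: load  L2 | P0:I, P1:S(25), P2:I, P3:O(25) | bus: BusRd
[9] P0: store L4 := 49 | P0:M(49), P1:I, P2:I, P3:I | bus: BusRdX
[10] P2: load  L2 | P0:I, P1:S(25), P2:S(25), P3:O(25) | bus: BusRd
[11] P0: store L3 := 31 | P0:M(31), P1:I, P2:I, P3:I | bus: BusRdX
[12] P1: load  L2 | P0:I, P1:S(25), P2:S(25), P3:O(25) | bus: none
[13] P3: store L5 := 54 | P0:I, P1:I, P2:I, P3:M(54) | bus: BusRdX,Flush
[14] P1: load  L3 | P0:O(31), P1:S(31), P2:I, P3:I | bus: BusRd
[15] P1: store L4 := 74 | P0:I, P1:M(74), P2:I, P3:I | bus: BusRdX,Flush

state = I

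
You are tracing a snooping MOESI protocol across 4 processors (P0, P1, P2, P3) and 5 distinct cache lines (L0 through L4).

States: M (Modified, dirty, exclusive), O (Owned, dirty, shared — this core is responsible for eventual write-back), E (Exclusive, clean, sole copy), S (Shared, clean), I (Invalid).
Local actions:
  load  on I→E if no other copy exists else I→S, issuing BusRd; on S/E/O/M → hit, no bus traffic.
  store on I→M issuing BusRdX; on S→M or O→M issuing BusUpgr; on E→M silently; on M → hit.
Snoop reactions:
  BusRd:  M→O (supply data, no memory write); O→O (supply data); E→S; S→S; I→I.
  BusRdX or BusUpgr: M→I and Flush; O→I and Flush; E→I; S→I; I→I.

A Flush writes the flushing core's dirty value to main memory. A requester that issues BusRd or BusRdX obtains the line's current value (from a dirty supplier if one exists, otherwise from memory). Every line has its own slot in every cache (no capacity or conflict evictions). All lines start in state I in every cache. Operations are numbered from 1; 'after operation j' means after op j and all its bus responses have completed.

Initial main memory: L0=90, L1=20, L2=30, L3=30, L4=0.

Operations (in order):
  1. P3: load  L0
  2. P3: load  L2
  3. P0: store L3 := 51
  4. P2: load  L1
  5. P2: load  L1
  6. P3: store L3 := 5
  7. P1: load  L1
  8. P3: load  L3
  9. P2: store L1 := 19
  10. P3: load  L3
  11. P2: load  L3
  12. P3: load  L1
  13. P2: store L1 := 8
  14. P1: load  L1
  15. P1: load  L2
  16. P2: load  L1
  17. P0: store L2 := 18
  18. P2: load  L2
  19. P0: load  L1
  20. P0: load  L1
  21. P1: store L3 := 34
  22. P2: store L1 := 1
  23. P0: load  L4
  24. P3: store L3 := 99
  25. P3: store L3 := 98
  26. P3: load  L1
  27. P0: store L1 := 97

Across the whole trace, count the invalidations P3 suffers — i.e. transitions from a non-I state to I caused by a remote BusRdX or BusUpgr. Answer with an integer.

  op1 P3: load  L0 → I/I/I/E on L0; bus BusRd; mem=90
  op2 P3: load  L2 → I/I/I/E on L2; bus BusRd; mem=30
  op3 P0: store L3 := 51 → M/I/I/I on L3; bus BusRdX; mem=30
  op4 P2: load  L1 → I/I/E/I on L1; bus BusRd; mem=20
  op5 P2: load  L1 → I/I/E/I on L1; bus (none); mem=20
  op6 P3: store L3 := 5 → I/I/I/M on L3; bus BusRdX Flush; mem=51
  op7 P1: load  L1 → I/S/S/I on L1; bus BusRd; mem=20
  op8 P3: load  L3 → I/I/I/M on L3; bus (none); mem=51
  op9 P2: store L1 := 19 → I/I/M/I on L1; bus BusUpgr; mem=20
  op10 P3: load  L3 → I/I/I/M on L3; bus (none); mem=51
  op11 P2: load  L3 → I/I/S/O on L3; bus BusRd; mem=51
  op12 P3: load  L1 → I/I/O/S on L1; bus BusRd; mem=20
  op13 P2: store L1 := 8 → I/I/M/I on L1; bus BusUpgr; mem=20
  op14 P1: load  L1 → I/S/O/I on L1; bus BusRd; mem=20
  op15 P1: load  L2 → I/S/I/S on L2; bus BusRd; mem=30
  op16 P2: load  L1 → I/S/O/I on L1; bus (none); mem=20
  op17 P0: store L2 := 18 → M/I/I/I on L2; bus BusRdX; mem=30
  op18 P2: load  L2 → O/I/S/I on L2; bus BusRd; mem=30
  op19 P0: load  L1 → S/S/O/I on L1; bus BusRd; mem=20
  op20 P0: load  L1 → S/S/O/I on L1; bus (none); mem=20
  op21 P1: store L3 := 34 → I/M/I/I on L3; bus BusRdX Flush; mem=5
  op22 P2: store L1 := 1 → I/I/M/I on L1; bus BusUpgr; mem=20
  op23 P0: load  L4 → E/I/I/I on L4; bus BusRd; mem=0
  op24 P3: store L3 := 99 → I/I/I/M on L3; bus BusRdX Flush; mem=34
  op25 P3: store L3 := 98 → I/I/I/M on L3; bus (none); mem=34
  op26 P3: load  L1 → I/I/O/S on L1; bus BusRd; mem=20
  op27 P0: store L1 := 97 → M/I/I/I on L1; bus BusRdX Flush; mem=1

invalidations = 4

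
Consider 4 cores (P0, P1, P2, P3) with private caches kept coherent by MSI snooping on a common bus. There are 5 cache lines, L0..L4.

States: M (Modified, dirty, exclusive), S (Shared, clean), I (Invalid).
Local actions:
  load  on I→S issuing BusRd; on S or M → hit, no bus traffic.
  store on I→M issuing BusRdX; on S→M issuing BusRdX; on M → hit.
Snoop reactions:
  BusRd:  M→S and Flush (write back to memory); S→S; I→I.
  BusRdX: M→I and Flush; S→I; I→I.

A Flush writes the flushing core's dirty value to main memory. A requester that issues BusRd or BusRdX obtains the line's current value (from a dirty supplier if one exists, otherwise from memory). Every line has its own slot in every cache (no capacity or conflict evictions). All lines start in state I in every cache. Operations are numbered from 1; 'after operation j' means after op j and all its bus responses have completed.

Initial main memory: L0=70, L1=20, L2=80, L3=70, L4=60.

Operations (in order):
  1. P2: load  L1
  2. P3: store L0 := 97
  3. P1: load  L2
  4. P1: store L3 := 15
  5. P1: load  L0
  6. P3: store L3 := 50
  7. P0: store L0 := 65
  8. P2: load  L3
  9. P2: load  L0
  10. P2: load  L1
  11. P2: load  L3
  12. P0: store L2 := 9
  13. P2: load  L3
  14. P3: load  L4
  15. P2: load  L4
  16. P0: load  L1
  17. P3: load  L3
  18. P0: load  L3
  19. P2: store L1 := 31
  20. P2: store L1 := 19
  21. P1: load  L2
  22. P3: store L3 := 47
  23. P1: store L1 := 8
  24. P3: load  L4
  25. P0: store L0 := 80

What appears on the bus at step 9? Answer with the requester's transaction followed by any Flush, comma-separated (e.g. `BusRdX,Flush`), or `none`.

bus = BusRd,Flush

1. P2: load  L1  bus=[BusRd]  L1: P0=I P1=I P2=S P3=I  mem[L1]=20
2. P3: store L0 := 97  bus=[BusRdX]  L0: P0=I P1=I P2=I P3=M  mem[L0]=70
3. P1: load  L2  bus=[BusRd]  L2: P0=I P1=S P2=I P3=I  mem[L2]=80
4. P1: store L3 := 15  bus=[BusRdX]  L3: P0=I P1=M P2=I P3=I  mem[L3]=70
5. P1: load  L0  bus=[BusRd,Flush]  L0: P0=I P1=S P2=I P3=S  mem[L0]=97
6. P3: store L3 := 50  bus=[BusRdX,Flush]  L3: P0=I P1=I P2=I P3=M  mem[L3]=15
7. P0: store L0 := 65  bus=[BusRdX]  L0: P0=M P1=I P2=I P3=I  mem[L0]=97
8. P2: load  L3  bus=[BusRd,Flush]  L3: P0=I P1=I P2=S P3=S  mem[L3]=50
9. P2: load  L0  bus=[BusRd,Flush]  L0: P0=S P1=I P2=S P3=I  mem[L0]=65
10. P2: load  L1  bus=[-]  L1: P0=I P1=I P2=S P3=I  mem[L1]=20
11. P2: load  L3  bus=[-]  L3: P0=I P1=I P2=S P3=S  mem[L3]=50
12. P0: store L2 := 9  bus=[BusRdX]  L2: P0=M P1=I P2=I P3=I  mem[L2]=80
13. P2: load  L3  bus=[-]  L3: P0=I P1=I P2=S P3=S  mem[L3]=50
14. P3: load  L4  bus=[BusRd]  L4: P0=I P1=I P2=I P3=S  mem[L4]=60
15. P2: load  L4  bus=[BusRd]  L4: P0=I P1=I P2=S P3=S  mem[L4]=60
16. P0: load  L1  bus=[BusRd]  L1: P0=S P1=I P2=S P3=I  mem[L1]=20
17. P3: load  L3  bus=[-]  L3: P0=I P1=I P2=S P3=S  mem[L3]=50
18. P0: load  L3  bus=[BusRd]  L3: P0=S P1=I P2=S P3=S  mem[L3]=50
19. P2: store L1 := 31  bus=[BusRdX]  L1: P0=I P1=I P2=M P3=I  mem[L1]=20
20. P2: store L1 := 19  bus=[-]  L1: P0=I P1=I P2=M P3=I  mem[L1]=20
21. P1: load  L2  bus=[BusRd,Flush]  L2: P0=S P1=S P2=I P3=I  mem[L2]=9
22. P3: store L3 := 47  bus=[BusRdX]  L3: P0=I P1=I P2=I P3=M  mem[L3]=50
23. P1: store L1 := 8  bus=[BusRdX,Flush]  L1: P0=I P1=M P2=I P3=I  mem[L1]=19
24. P3: load  L4  bus=[-]  L4: P0=I P1=I P2=S P3=S  mem[L4]=60
25. P0: store L0 := 80  bus=[BusRdX]  L0: P0=M P1=I P2=I P3=I  mem[L0]=65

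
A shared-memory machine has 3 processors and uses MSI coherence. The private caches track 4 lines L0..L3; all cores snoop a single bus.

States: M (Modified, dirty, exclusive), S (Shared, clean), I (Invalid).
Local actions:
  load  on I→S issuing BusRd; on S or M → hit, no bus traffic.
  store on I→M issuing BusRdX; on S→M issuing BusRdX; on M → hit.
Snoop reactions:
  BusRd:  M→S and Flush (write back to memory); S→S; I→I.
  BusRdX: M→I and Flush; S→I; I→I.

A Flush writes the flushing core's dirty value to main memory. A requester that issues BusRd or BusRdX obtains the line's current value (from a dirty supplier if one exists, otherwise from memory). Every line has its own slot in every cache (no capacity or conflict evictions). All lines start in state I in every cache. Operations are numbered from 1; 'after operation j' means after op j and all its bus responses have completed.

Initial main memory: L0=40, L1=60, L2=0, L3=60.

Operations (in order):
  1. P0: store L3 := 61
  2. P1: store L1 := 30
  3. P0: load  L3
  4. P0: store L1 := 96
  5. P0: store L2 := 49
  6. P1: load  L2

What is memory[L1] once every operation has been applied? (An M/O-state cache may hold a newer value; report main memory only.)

memory[L1] = 30

  op1 P0: store L3 := 61 → M/I/I on L3; bus BusRdX; mem=60
  op2 P1: store L1 := 30 → I/M/I on L1; bus BusRdX; mem=60
  op3 P0: load  L3 → M/I/I on L3; bus (none); mem=60
  op4 P0: store L1 := 96 → M/I/I on L1; bus BusRdX Flush; mem=30
  op5 P0: store L2 := 49 → M/I/I on L2; bus BusRdX; mem=0
  op6 P1: load  L2 → S/S/I on L2; bus BusRd Flush; mem=49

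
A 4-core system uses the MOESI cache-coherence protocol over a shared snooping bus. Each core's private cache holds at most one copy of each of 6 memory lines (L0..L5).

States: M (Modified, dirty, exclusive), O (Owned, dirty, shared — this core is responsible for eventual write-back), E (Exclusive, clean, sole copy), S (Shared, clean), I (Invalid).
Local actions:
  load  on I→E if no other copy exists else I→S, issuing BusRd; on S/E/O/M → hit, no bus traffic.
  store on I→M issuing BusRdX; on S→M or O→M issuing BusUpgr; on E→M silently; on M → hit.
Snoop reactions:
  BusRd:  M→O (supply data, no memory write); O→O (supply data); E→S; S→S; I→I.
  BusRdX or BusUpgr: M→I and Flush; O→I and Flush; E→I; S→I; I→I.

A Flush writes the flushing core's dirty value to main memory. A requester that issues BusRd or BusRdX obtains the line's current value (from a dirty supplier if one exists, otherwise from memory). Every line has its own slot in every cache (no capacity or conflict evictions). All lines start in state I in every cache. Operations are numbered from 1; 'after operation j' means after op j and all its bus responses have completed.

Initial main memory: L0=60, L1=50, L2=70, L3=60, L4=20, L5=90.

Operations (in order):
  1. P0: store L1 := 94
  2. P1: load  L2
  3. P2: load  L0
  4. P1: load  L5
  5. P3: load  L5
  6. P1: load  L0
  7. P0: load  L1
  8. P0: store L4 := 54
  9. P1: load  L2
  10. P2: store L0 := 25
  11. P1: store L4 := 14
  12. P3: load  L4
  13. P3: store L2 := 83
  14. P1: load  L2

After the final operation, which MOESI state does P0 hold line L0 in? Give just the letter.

[1] P0: store L1 := 94 | P0:M(94), P1:I, P2:I, P3:I | bus: BusRdX
[2] P1: load  L2 | P0:I, P1:E(70), P2:I, P3:I | bus: BusRd
[3] P2: load  L0 | P0:I, P1:I, P2:E(60), P3:I | bus: BusRd
[4] P1: load  L5 | P0:I, P1:E(90), P2:I, P3:I | bus: BusRd
[5] P3: load  L5 | P0:I, P1:S(90), P2:I, P3:S(90) | bus: BusRd
[6] P1: load  L0 | P0:I, P1:S(60), P2:S(60), P3:I | bus: BusRd
[7] P0: load  L1 | P0:M(94), P1:I, P2:I, P3:I | bus: none
[8] P0: store L4 := 54 | P0:M(54), P1:I, P2:I, P3:I | bus: BusRdX
[9] P1: load  L2 | P0:I, P1:E(70), P2:I, P3:I | bus: none
[10] P2: store L0 := 25 | P0:I, P1:I, P2:M(25), P3:I | bus: BusUpgr
[11] P1: store L4 := 14 | P0:I, P1:M(14), P2:I, P3:I | bus: BusRdX,Flush
[12] P3: load  L4 | P0:I, P1:O(14), P2:I, P3:S(14) | bus: BusRd
[13] P3: store L2 := 83 | P0:I, P1:I, P2:I, P3:M(83) | bus: BusRdX
[14] P1: load  L2 | P0:I, P1:S(83), P2:I, P3:O(83) | bus: BusRd

state = I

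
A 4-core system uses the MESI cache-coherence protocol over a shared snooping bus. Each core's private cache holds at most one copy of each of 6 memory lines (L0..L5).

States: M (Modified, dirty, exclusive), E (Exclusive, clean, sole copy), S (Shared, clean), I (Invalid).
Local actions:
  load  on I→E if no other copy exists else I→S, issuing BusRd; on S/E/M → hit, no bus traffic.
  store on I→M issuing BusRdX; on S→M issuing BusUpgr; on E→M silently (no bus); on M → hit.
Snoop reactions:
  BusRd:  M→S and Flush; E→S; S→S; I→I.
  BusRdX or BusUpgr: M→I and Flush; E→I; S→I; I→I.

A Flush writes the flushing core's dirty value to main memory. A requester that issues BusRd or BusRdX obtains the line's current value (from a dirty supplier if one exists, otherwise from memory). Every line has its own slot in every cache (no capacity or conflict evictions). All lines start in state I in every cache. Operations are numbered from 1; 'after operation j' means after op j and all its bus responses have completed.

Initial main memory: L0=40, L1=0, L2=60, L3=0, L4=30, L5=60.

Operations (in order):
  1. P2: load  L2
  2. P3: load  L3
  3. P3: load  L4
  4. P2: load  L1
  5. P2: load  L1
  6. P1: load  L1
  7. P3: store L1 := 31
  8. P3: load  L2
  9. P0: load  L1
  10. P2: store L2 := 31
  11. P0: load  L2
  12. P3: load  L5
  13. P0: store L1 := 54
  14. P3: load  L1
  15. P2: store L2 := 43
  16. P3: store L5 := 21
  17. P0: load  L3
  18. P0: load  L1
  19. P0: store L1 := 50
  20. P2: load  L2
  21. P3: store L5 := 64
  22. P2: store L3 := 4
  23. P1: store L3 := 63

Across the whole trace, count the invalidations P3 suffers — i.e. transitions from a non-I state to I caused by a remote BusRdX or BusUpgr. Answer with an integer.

1. P2: load  L2  bus=[BusRd]  L2: P0=I P1=I P2=E P3=I  mem[L2]=60
2. P3: load  L3  bus=[BusRd]  L3: P0=I P1=I P2=I P3=E  mem[L3]=0
3. P3: load  L4  bus=[BusRd]  L4: P0=I P1=I P2=I P3=E  mem[L4]=30
4. P2: load  L1  bus=[BusRd]  L1: P0=I P1=I P2=E P3=I  mem[L1]=0
5. P2: load  L1  bus=[-]  L1: P0=I P1=I P2=E P3=I  mem[L1]=0
6. P1: load  L1  bus=[BusRd]  L1: P0=I P1=S P2=S P3=I  mem[L1]=0
7. P3: store L1 := 31  bus=[BusRdX]  L1: P0=I P1=I P2=I P3=M  mem[L1]=0
8. P3: load  L2  bus=[BusRd]  L2: P0=I P1=I P2=S P3=S  mem[L2]=60
9. P0: load  L1  bus=[BusRd,Flush]  L1: P0=S P1=I P2=I P3=S  mem[L1]=31
10. P2: store L2 := 31  bus=[BusUpgr]  L2: P0=I P1=I P2=M P3=I  mem[L2]=60
11. P0: load  L2  bus=[BusRd,Flush]  L2: P0=S P1=I P2=S P3=I  mem[L2]=31
12. P3: load  L5  bus=[BusRd]  L5: P0=I P1=I P2=I P3=E  mem[L5]=60
13. P0: store L1 := 54  bus=[BusUpgr]  L1: P0=M P1=I P2=I P3=I  mem[L1]=31
14. P3: load  L1  bus=[BusRd,Flush]  L1: P0=S P1=I P2=I P3=S  mem[L1]=54
15. P2: store L2 := 43  bus=[BusUpgr]  L2: P0=I P1=I P2=M P3=I  mem[L2]=31
16. P3: store L5 := 21  bus=[-]  L5: P0=I P1=I P2=I P3=M  mem[L5]=60
17. P0: load  L3  bus=[BusRd]  L3: P0=S P1=I P2=I P3=S  mem[L3]=0
18. P0: load  L1  bus=[-]  L1: P0=S P1=I P2=I P3=S  mem[L1]=54
19. P0: store L1 := 50  bus=[BusUpgr]  L1: P0=M P1=I P2=I P3=I  mem[L1]=54
20. P2: load  L2  bus=[-]  L2: P0=I P1=I P2=M P3=I  mem[L2]=31
21. P3: store L5 := 64  bus=[-]  L5: P0=I P1=I P2=I P3=M  mem[L5]=60
22. P2: store L3 := 4  bus=[BusRdX]  L3: P0=I P1=I P2=M P3=I  mem[L3]=0
23. P1: store L3 := 63  bus=[BusRdX,Flush]  L3: P0=I P1=M P2=I P3=I  mem[L3]=4

invalidations = 4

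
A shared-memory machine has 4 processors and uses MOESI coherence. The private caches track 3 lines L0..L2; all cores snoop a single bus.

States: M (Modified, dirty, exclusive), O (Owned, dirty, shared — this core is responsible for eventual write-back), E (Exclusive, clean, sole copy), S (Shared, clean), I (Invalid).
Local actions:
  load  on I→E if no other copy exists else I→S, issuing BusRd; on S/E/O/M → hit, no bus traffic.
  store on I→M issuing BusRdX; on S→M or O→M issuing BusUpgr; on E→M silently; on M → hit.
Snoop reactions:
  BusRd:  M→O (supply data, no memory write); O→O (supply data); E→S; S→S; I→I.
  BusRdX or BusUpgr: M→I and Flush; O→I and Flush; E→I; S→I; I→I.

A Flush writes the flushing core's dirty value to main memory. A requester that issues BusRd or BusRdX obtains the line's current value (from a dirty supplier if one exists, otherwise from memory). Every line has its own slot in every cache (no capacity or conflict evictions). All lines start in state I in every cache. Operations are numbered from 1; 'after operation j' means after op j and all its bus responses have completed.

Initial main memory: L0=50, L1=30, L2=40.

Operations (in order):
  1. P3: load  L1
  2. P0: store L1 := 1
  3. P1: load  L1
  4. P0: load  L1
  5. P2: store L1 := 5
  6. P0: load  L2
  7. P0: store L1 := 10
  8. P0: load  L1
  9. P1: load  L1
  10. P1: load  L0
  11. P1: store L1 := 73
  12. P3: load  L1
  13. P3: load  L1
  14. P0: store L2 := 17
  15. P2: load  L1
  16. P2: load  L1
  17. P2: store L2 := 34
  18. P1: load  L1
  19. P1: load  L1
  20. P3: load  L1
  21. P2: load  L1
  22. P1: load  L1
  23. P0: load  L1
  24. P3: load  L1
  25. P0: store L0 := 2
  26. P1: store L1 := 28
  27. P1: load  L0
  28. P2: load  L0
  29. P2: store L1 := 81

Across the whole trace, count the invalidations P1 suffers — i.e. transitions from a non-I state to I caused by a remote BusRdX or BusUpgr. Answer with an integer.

invalidations = 3

[1] P3: load  L1 | P0:I, P1:I, P2:I, P3:E(30) | bus: BusRd
[2] P0: store L1 := 1 | P0:M(1), P1:I, P2:I, P3:I | bus: BusRdX
[3] P1: load  L1 | P0:O(1), P1:S(1), P2:I, P3:I | bus: BusRd
[4] P0: load  L1 | P0:O(1), P1:S(1), P2:I, P3:I | bus: none
[5] P2: store L1 := 5 | P0:I, P1:I, P2:M(5), P3:I | bus: BusRdX,Flush
[6] P0: load  L2 | P0:E(40), P1:I, P2:I, P3:I | bus: BusRd
[7] P0: store L1 := 10 | P0:M(10), P1:I, P2:I, P3:I | bus: BusRdX,Flush
[8] P0: load  L1 | P0:M(10), P1:I, P2:I, P3:I | bus: none
[9] P1: load  L1 | P0:O(10), P1:S(10), P2:I, P3:I | bus: BusRd
[10] P1: load  L0 | P0:I, P1:E(50), P2:I, P3:I | bus: BusRd
[11] P1: store L1 := 73 | P0:I, P1:M(73), P2:I, P3:I | bus: BusUpgr,Flush
[12] P3: load  L1 | P0:I, P1:O(73), P2:I, P3:S(73) | bus: BusRd
[13] P3: load  L1 | P0:I, P1:O(73), P2:I, P3:S(73) | bus: none
[14] P0: store L2 := 17 | P0:M(17), P1:I, P2:I, P3:I | bus: none
[15] P2: load  L1 | P0:I, P1:O(73), P2:S(73), P3:S(73) | bus: BusRd
[16] P2: load  L1 | P0:I, P1:O(73), P2:S(73), P3:S(73) | bus: none
[17] P2: store L2 := 34 | P0:I, P1:I, P2:M(34), P3:I | bus: BusRdX,Flush
[18] P1: load  L1 | P0:I, P1:O(73), P2:S(73), P3:S(73) | bus: none
[19] P1: load  L1 | P0:I, P1:O(73), P2:S(73), P3:S(73) | bus: none
[20] P3: load  L1 | P0:I, P1:O(73), P2:S(73), P3:S(73) | bus: none
[21] P2: load  L1 | P0:I, P1:O(73), P2:S(73), P3:S(73) | bus: none
[22] P1: load  L1 | P0:I, P1:O(73), P2:S(73), P3:S(73) | bus: none
[23] P0: load  L1 | P0:S(73), P1:O(73), P2:S(73), P3:S(73) | bus: BusRd
[24] P3: load  L1 | P0:S(73), P1:O(73), P2:S(73), P3:S(73) | bus: none
[25] P0: store L0 := 2 | P0:M(2), P1:I, P2:I, P3:I | bus: BusRdX
[26] P1: store L1 := 28 | P0:I, P1:M(28), P2:I, P3:I | bus: BusUpgr
[27] P1: load  L0 | P0:O(2), P1:S(2), P2:I, P3:I | bus: BusRd
[28] P2: load  L0 | P0:O(2), P1:S(2), P2:S(2), P3:I | bus: BusRd
[29] P2: store L1 := 81 | P0:I, P1:I, P2:M(81), P3:I | bus: BusRdX,Flush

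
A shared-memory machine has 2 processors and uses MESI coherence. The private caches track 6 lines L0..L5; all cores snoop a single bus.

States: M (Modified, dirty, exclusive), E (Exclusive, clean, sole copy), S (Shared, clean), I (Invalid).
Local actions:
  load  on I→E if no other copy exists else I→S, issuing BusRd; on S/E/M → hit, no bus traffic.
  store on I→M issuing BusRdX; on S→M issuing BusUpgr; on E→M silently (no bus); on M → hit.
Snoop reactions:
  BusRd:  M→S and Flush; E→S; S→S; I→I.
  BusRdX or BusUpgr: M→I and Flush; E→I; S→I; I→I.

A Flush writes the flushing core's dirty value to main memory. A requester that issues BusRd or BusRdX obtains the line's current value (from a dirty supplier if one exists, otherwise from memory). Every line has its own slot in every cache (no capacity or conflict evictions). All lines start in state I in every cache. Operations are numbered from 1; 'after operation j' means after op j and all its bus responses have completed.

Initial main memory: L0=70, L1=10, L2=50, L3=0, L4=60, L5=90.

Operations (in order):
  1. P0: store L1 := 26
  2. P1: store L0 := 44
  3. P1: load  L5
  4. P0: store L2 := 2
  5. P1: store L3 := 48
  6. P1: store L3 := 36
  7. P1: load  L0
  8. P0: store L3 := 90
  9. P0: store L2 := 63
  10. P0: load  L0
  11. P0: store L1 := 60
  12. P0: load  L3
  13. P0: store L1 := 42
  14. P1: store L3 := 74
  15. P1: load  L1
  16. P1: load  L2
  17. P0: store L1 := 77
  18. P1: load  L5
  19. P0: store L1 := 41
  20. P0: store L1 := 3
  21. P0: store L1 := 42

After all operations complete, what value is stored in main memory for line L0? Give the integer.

memory[L0] = 44

step 1: P0: store L1 := 26  ⟶  MI  (L1)  txn=BusRdX  M[L1]=10
step 2: P1: store L0 := 44  ⟶  IM  (L0)  txn=BusRdX  M[L0]=70
step 3: P1: load  L5  ⟶  IE  (L5)  txn=BusRd  M[L5]=90
step 4: P0: store L2 := 2  ⟶  MI  (L2)  txn=BusRdX  M[L2]=50
step 5: P1: store L3 := 48  ⟶  IM  (L3)  txn=BusRdX  M[L3]=0
step 6: P1: store L3 := 36  ⟶  IM  (L3)  txn=∅  M[L3]=0
step 7: P1: load  L0  ⟶  IM  (L0)  txn=∅  M[L0]=70
step 8: P0: store L3 := 90  ⟶  MI  (L3)  txn=BusRdX+Flush  M[L3]=36
step 9: P0: store L2 := 63  ⟶  MI  (L2)  txn=∅  M[L2]=50
step 10: P0: load  L0  ⟶  SS  (L0)  txn=BusRd+Flush  M[L0]=44
step 11: P0: store L1 := 60  ⟶  MI  (L1)  txn=∅  M[L1]=10
step 12: P0: load  L3  ⟶  MI  (L3)  txn=∅  M[L3]=36
step 13: P0: store L1 := 42  ⟶  MI  (L1)  txn=∅  M[L1]=10
step 14: P1: store L3 := 74  ⟶  IM  (L3)  txn=BusRdX+Flush  M[L3]=90
step 15: P1: load  L1  ⟶  SS  (L1)  txn=BusRd+Flush  M[L1]=42
step 16: P1: load  L2  ⟶  SS  (L2)  txn=BusRd+Flush  M[L2]=63
step 17: P0: store L1 := 77  ⟶  MI  (L1)  txn=BusUpgr  M[L1]=42
step 18: P1: load  L5  ⟶  IE  (L5)  txn=∅  M[L5]=90
step 19: P0: store L1 := 41  ⟶  MI  (L1)  txn=∅  M[L1]=42
step 20: P0: store L1 := 3  ⟶  MI  (L1)  txn=∅  M[L1]=42
step 21: P0: store L1 := 42  ⟶  MI  (L1)  txn=∅  M[L1]=42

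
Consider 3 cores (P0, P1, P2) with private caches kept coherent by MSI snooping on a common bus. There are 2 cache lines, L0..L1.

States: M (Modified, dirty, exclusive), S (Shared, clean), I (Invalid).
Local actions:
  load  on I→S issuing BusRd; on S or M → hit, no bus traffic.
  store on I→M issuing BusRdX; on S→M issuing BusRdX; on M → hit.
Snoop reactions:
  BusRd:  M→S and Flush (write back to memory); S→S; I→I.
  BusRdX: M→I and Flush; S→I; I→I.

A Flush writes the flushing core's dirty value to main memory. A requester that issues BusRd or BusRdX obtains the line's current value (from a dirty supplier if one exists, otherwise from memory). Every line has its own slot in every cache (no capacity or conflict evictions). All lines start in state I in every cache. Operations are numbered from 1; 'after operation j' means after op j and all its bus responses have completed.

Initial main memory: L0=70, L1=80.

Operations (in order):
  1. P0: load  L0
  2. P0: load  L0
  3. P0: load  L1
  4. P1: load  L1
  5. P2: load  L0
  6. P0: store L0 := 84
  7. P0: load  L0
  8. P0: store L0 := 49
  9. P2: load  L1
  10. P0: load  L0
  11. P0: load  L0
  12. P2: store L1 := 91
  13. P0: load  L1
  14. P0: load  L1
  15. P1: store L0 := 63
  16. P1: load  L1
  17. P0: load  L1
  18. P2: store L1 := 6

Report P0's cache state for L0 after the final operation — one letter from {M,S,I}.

state = I

  op1 P0: load  L0 → S/I/I on L0; bus BusRd; mem=70
  op2 P0: load  L0 → S/I/I on L0; bus (none); mem=70
  op3 P0: load  L1 → S/I/I on L1; bus BusRd; mem=80
  op4 P1: load  L1 → S/S/I on L1; bus BusRd; mem=80
  op5 P2: load  L0 → S/I/S on L0; bus BusRd; mem=70
  op6 P0: store L0 := 84 → M/I/I on L0; bus BusRdX; mem=70
  op7 P0: load  L0 → M/I/I on L0; bus (none); mem=70
  op8 P0: store L0 := 49 → M/I/I on L0; bus (none); mem=70
  op9 P2: load  L1 → S/S/S on L1; bus BusRd; mem=80
  op10 P0: load  L0 → M/I/I on L0; bus (none); mem=70
  op11 P0: load  L0 → M/I/I on L0; bus (none); mem=70
  op12 P2: store L1 := 91 → I/I/M on L1; bus BusRdX; mem=80
  op13 P0: load  L1 → S/I/S on L1; bus BusRd Flush; mem=91
  op14 P0: load  L1 → S/I/S on L1; bus (none); mem=91
  op15 P1: store L0 := 63 → I/M/I on L0; bus BusRdX Flush; mem=49
  op16 P1: load  L1 → S/S/S on L1; bus BusRd; mem=91
  op17 P0: load  L1 → S/S/S on L1; bus (none); mem=91
  op18 P2: store L1 := 6 → I/I/M on L1; bus BusRdX; mem=91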